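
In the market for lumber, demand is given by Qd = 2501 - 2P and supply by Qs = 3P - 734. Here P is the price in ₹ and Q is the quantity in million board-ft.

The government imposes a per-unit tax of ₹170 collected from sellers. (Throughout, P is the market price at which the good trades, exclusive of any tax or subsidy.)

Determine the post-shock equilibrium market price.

749

Initially, 2501 - 2P = 3P - 734, so 3235 = 5P and P = 647, Q = 1207.
Since sellers keep the price net of the tax, the effective supply curve becomes Qs = 3P - 1244.
Equate the new curves: 2501 - 2P = 3P - 1244, giving 3745 = 5P, P = 749, Q = 1003.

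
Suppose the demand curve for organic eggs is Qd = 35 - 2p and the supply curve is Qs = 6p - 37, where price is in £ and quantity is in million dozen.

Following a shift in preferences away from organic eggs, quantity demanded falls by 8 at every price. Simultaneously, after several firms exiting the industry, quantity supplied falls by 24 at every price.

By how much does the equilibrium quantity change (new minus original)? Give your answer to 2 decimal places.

-12.00

Initially, 35 - 2p = 6p - 37, so 72 = 8p and p = 9, Q = 17.
After the shift, demand is Qd = 27 - 2p and supply is Qs = 6p - 61.
Clearing the new market: 27 - 2p = 6p - 61, so p = 11 and Q = 5.
ΔQ = 5 − 17 = -12.00.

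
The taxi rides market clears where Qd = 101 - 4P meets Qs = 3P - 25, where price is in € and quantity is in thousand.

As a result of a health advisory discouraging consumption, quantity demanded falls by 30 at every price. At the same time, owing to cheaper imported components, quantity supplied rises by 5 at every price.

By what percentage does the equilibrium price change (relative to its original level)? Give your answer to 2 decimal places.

Before the shock: 101 - 4P = 3P - 25 ⇒ 126 = 7P ⇒ P = 18, Q = 29.
The shock moves the curves to Qd = 71 - 4P and Qs = 3P - 20.
New equilibrium: 71 - 4P = 3P - 20 ⇒ 91 = 7P ⇒ P = 13, Q = 19.
%ΔP = (13 − 18) / 18 × 100 = -27.78%.

-27.78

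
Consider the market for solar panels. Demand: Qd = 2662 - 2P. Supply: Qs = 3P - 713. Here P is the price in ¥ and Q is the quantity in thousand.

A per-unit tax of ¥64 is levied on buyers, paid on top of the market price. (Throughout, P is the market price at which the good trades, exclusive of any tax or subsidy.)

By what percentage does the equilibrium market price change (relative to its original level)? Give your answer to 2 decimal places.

-3.79

Solve the original market: 2662 - 2P = 3P - 713, hence P = 675 and Q = 1312.
Since buyers pay the price plus the tax, the effective demand curve becomes Qd = 2534 - 2P.
New equilibrium: 2534 - 2P = 3P - 713 ⇒ 3247 = 5P ⇒ P = 649.4, Q = 1235.2.
%ΔP = (649.4 − 675) / 675 × 100 = -3.79%.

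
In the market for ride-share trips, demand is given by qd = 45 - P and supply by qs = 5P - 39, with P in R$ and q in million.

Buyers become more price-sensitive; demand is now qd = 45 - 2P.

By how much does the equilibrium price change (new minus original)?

-2

Solve the original market: 45 - P = 5P - 39, hence P = 14 and q = 31.
The new curves are qd = 45 - 2P (demand) and qs = 5P - 39 (supply).
New equilibrium: 45 - 2P = 5P - 39 ⇒ 84 = 7P ⇒ P = 12, q = 21.
ΔP = 12 − 14 = -2.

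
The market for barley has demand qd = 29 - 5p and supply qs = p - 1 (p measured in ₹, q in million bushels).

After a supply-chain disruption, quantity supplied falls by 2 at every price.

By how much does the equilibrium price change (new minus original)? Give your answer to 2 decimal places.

Before the shock: 29 - 5p = p - 1 ⇒ 30 = 6p ⇒ p = 5, q = 4.
The new curves are qd = 29 - 5p (demand) and qs = p - 3 (supply).
Equate the new curves: 29 - 5p = p - 3, giving 32 = 6p, p = 16/3 ≈ 5.3333, q = 7/3 ≈ 2.3333.
Δp = 5.3333 − 5 = +0.33.

+0.33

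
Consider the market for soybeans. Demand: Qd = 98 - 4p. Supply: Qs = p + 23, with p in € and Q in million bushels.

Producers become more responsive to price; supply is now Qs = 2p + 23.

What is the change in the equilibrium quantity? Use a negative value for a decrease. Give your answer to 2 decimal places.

Before the shock: 98 - 4p = p + 23 ⇒ 75 = 5p ⇒ p = 15, Q = 38.
After the shift, demand is Qd = 98 - 4p and supply is Qs = 2p + 23.
Clearing the new market: 98 - 4p = 2p + 23, so p = 12.5 and Q = 48.
ΔQ = 48 − 38 = +10.00.

+10.00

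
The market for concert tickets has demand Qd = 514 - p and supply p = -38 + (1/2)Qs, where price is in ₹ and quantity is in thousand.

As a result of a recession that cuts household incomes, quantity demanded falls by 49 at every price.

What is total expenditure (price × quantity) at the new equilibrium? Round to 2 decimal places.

43481.56

Solve the original market: 514 - p = 2p + 76, hence p = 146 and Q = 368.
The shock moves the curves to Qd = 465 - p and Qs = 2p + 76.
Equate the new curves: 465 - p = 2p + 76, giving 389 = 3p, p = 389/3 ≈ 129.6667, Q = 1006/3 ≈ 335.3333.
New expenditure = 129.6667 × 335.3333 = 43481.56.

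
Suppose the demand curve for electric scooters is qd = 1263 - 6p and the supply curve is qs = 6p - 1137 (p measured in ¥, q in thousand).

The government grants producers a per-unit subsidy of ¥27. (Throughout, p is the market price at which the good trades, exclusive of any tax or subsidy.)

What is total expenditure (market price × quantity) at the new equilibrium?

26856

Solve the original market: 1263 - 6p = 6p - 1137, hence p = 200 and q = 63.
Since sellers receive the price plus the subsidy, the effective supply curve becomes qs = 6p - 975.
Setting them equal: 1263 - 6p = 6p - 975 → 2238 = 12p, so p = 186.5 and q = 144.
New expenditure = 186.5 × 144 = 26856.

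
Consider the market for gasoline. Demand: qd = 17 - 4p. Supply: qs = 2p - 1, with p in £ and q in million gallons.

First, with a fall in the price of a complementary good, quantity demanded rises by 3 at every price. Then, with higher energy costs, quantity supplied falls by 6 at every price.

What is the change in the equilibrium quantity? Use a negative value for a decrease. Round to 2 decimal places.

-3.00

Before the shock: 17 - 4p = 2p - 1 ⇒ 18 = 6p ⇒ p = 3, q = 5.
With the change applied: demand qd = 20 - 4p, supply qs = 2p - 7.
Clearing the new market: 20 - 4p = 2p - 7, so p = 4.5 and q = 2.
Δq = 2 − 5 = -3.00.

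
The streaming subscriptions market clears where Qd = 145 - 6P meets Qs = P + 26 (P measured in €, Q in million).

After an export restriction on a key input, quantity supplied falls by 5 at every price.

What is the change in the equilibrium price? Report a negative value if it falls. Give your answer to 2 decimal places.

+0.71

Initially, 145 - 6P = P + 26, so 119 = 7P and P = 17, Q = 43.
The shock moves the curves to Qd = 145 - 6P and Qs = P + 21.
Clearing the new market: 145 - 6P = P + 21, so P = 124/7 ≈ 17.7143 and Q = 271/7 ≈ 38.7143.
ΔP = 17.7143 − 17 = +0.71.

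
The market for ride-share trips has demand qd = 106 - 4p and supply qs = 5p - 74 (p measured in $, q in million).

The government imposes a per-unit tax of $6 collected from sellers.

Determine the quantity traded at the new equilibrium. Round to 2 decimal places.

Initially, 106 - 4p = 5p - 74, so 180 = 9p and p = 20, q = 26.
Since sellers keep the price net of the tax, the effective supply curve becomes qs = 5p - 104.
Equate the new curves: 106 - 4p = 5p - 104, giving 210 = 9p, p = 70/3 ≈ 23.3333, q = 38/3 ≈ 12.6667.

12.67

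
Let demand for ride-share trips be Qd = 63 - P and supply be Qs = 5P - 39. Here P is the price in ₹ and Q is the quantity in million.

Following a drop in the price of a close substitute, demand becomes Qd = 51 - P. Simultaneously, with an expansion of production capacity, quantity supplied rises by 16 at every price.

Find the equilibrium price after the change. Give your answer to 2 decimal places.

Before the shock: 63 - P = 5P - 39 ⇒ 102 = 6P ⇒ P = 17, Q = 46.
After the shift, demand is Qd = 51 - P and supply is Qs = 5P - 23.
New equilibrium: 51 - P = 5P - 23 ⇒ 74 = 6P ⇒ P = 37/3 ≈ 12.3333, Q = 116/3 ≈ 38.6667.

12.33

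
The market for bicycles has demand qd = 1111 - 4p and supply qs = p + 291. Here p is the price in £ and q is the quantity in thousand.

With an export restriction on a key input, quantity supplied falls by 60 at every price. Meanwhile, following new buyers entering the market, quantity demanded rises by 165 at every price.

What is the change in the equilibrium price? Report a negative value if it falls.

+45

Solve the original market: 1111 - 4p = p + 291, hence p = 164 and q = 455.
The new curves are qd = 1276 - 4p (demand) and qs = p + 231 (supply).
Clearing the new market: 1276 - 4p = p + 231, so p = 209 and q = 440.
Δp = 209 − 164 = +45.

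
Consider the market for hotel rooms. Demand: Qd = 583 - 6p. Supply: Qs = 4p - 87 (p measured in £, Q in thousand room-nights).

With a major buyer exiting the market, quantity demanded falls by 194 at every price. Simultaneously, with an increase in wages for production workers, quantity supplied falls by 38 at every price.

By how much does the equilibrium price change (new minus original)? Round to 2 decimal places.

-15.60

Initially, 583 - 6p = 4p - 87, so 670 = 10p and p = 67, Q = 181.
With the change applied: demand Qd = 389 - 6p, supply Qs = 4p - 125.
Equate the new curves: 389 - 6p = 4p - 125, giving 514 = 10p, p = 51.4, Q = 80.6.
Δp = 51.4 − 67 = -15.60.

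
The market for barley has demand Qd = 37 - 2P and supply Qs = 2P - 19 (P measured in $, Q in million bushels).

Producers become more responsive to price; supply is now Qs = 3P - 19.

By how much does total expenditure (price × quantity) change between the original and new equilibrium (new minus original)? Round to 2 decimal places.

Solve the original market: 37 - 2P = 2P - 19, hence P = 14 and Q = 9.
With the change applied: demand Qd = 37 - 2P, supply Qs = 3P - 19.
Equate the new curves: 37 - 2P = 3P - 19, giving 56 = 5P, P = 11.2, Q = 14.6.
Expenditure moves from 14×9 = 126 to 11.2×14.6 = 163.52; change = +37.52.

+37.52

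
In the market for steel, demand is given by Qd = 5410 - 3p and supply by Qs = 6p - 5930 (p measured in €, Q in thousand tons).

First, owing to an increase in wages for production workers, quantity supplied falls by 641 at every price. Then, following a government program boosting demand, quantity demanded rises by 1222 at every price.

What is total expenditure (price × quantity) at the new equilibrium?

3272877

Initially, 5410 - 3p = 6p - 5930, so 11340 = 9p and p = 1260, Q = 1630.
With the change applied: demand Qd = 6632 - 3p, supply Qs = 6p - 6571.
Clearing the new market: 6632 - 3p = 6p - 6571, so p = 1467 and Q = 2231.
New expenditure = 1467 × 2231 = 3272877.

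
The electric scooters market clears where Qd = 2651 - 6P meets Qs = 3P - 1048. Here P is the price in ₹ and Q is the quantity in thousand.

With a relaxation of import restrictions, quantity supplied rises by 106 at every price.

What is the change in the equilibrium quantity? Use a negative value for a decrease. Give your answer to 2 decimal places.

+70.67

Solve the original market: 2651 - 6P = 3P - 1048, hence P = 411 and Q = 185.
The shock moves the curves to Qd = 2651 - 6P and Qs = 3P - 942.
Clearing the new market: 2651 - 6P = 3P - 942, so P = 3593/9 ≈ 399.2222 and Q = 767/3 ≈ 255.6667.
ΔQ = 255.6667 − 185 = +70.67.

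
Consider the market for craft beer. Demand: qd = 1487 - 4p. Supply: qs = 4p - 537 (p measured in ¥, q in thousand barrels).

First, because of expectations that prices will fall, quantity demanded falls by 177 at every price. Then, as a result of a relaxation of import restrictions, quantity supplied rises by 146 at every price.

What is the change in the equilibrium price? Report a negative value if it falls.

Initially, 1487 - 4p = 4p - 537, so 2024 = 8p and p = 253, q = 475.
After the shift, demand is qd = 1310 - 4p and supply is qs = 4p - 391.
New equilibrium: 1310 - 4p = 4p - 391 ⇒ 1701 = 8p ⇒ p = 212.625, q = 459.5.
Δp = 212.625 − 253 = -40.375.

-40.375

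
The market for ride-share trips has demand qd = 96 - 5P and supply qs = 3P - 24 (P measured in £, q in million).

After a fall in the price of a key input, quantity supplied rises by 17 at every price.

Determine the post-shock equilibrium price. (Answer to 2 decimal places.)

Before the shock: 96 - 5P = 3P - 24 ⇒ 120 = 8P ⇒ P = 15, q = 21.
The new curves are qd = 96 - 5P (demand) and qs = 3P - 7 (supply).
Equate the new curves: 96 - 5P = 3P - 7, giving 103 = 8P, P = 12.875, q = 31.625.

12.88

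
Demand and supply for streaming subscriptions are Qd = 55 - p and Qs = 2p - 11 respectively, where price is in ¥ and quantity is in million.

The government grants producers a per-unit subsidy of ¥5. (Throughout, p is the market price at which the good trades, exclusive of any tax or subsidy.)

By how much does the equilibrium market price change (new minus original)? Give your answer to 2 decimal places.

Initially, 55 - p = 2p - 11, so 66 = 3p and p = 22, Q = 33.
Since sellers receive the price plus the subsidy, the effective supply curve becomes Qs = 2p - 1.
Clearing the new market: 55 - p = 2p - 1, so p = 56/3 ≈ 18.6667 and Q = 109/3 ≈ 36.3333.
Δp = 18.6667 − 22 = -3.33.

-3.33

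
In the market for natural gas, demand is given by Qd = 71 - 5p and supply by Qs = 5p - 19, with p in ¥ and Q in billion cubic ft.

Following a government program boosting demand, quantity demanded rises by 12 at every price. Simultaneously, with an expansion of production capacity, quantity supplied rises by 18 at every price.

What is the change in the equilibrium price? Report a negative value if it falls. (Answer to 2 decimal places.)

-0.60

Solve the original market: 71 - 5p = 5p - 19, hence p = 9 and Q = 26.
The shock moves the curves to Qd = 83 - 5p and Qs = 5p - 1.
New equilibrium: 83 - 5p = 5p - 1 ⇒ 84 = 10p ⇒ p = 8.4, Q = 41.
Δp = 8.4 − 9 = -0.60.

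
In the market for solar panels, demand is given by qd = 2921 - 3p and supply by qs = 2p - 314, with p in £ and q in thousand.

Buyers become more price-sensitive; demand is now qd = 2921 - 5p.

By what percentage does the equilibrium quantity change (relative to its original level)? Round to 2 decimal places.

-37.73

Solve the original market: 2921 - 3p = 2p - 314, hence p = 647 and q = 980.
After the shift, demand is qd = 2921 - 5p and supply is qs = 2p - 314.
New equilibrium: 2921 - 5p = 2p - 314 ⇒ 3235 = 7p ⇒ p = 3235/7 ≈ 462.1429, q = 4272/7 ≈ 610.2857.
%Δq = (610.2857 − 980) / 980 × 100 = -37.73%.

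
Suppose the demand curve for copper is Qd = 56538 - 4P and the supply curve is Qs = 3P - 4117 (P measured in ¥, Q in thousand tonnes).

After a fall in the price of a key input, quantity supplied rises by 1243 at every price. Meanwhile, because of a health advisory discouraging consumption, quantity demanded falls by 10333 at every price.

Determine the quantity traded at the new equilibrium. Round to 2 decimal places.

Initially, 56538 - 4P = 3P - 4117, so 60655 = 7P and P = 8665, Q = 21878.
With the change applied: demand Qd = 46205 - 4P, supply Qs = 3P - 2874.
Clearing the new market: 46205 - 4P = 3P - 2874, so P = 49079/7 ≈ 7011.2857 and Q = 127119/7 ≈ 18159.8571.

18159.86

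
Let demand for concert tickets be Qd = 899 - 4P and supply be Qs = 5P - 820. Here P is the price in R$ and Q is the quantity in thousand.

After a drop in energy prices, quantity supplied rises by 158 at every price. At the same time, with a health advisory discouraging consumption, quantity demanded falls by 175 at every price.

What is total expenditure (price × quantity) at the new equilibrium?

16632

Before the shock: 899 - 4P = 5P - 820 ⇒ 1719 = 9P ⇒ P = 191, Q = 135.
The new curves are Qd = 724 - 4P (demand) and Qs = 5P - 662 (supply).
Setting them equal: 724 - 4P = 5P - 662 → 1386 = 9P, so P = 154 and Q = 108.
New expenditure = 154 × 108 = 16632.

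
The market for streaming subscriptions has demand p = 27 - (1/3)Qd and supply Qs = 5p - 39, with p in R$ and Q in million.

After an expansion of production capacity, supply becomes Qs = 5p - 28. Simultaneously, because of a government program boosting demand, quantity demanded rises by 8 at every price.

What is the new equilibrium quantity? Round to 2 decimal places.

Before the shock: 81 - 3p = 5p - 39 ⇒ 120 = 8p ⇒ p = 15, Q = 36.
After the shift, demand is Qd = 89 - 3p and supply is Qs = 5p - 28.
Clearing the new market: 89 - 3p = 5p - 28, so p = 14.625 and Q = 45.125.

45.13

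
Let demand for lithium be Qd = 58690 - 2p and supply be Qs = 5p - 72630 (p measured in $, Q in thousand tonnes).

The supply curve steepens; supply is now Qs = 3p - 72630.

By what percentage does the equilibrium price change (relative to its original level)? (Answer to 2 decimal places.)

Solve the original market: 58690 - 2p = 5p - 72630, hence p = 18760 and Q = 21170.
After the shift, demand is Qd = 58690 - 2p and supply is Qs = 3p - 72630.
Clearing the new market: 58690 - 2p = 3p - 72630, so p = 26264 and Q = 6162.
%Δp = (26264 − 18760) / 18760 × 100 = +40.00%.

+40.00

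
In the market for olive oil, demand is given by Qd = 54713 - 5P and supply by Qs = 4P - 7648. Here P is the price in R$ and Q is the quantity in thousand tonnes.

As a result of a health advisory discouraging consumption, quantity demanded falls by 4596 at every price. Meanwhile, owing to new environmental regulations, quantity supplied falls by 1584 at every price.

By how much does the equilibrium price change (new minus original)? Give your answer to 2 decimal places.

Initially, 54713 - 5P = 4P - 7648, so 62361 = 9P and P = 6929, Q = 20068.
The new curves are Qd = 50117 - 5P (demand) and Qs = 4P - 9232 (supply).
Equate the new curves: 50117 - 5P = 4P - 9232, giving 59349 = 9P, P = 19783/3 ≈ 6594.3333, Q = 51436/3 ≈ 17145.3333.
ΔP = 6594.3333 − 6929 = -334.67.

-334.67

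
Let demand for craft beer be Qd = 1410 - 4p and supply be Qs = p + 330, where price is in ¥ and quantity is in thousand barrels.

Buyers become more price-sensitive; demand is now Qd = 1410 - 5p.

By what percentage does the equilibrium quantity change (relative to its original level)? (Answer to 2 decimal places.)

Original equilibrium: 1410 - 4p = p + 330 gives 1080 = 5p, so p = 216 and Q = 546.
The new curves are Qd = 1410 - 5p (demand) and Qs = p + 330 (supply).
Equate the new curves: 1410 - 5p = p + 330, giving 1080 = 6p, p = 180, Q = 510.
%ΔQ = (510 − 546) / 546 × 100 = -6.59%.

-6.59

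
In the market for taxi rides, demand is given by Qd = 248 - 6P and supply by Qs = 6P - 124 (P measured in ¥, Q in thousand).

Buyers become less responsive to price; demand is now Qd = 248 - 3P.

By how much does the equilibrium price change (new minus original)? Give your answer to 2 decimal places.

Initially, 248 - 6P = 6P - 124, so 372 = 12P and P = 31, Q = 62.
With the change applied: demand Qd = 248 - 3P, supply Qs = 6P - 124.
New equilibrium: 248 - 3P = 6P - 124 ⇒ 372 = 9P ⇒ P = 124/3 ≈ 41.3333, Q = 124.
ΔP = 41.3333 − 31 = +10.33.

+10.33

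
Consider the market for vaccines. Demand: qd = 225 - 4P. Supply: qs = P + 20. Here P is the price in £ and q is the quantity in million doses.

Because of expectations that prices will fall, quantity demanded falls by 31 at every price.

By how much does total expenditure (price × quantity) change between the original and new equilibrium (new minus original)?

-593.96

Solve the original market: 225 - 4P = P + 20, hence P = 41 and q = 61.
The shock moves the curves to qd = 194 - 4P and qs = P + 20.
New equilibrium: 194 - 4P = P + 20 ⇒ 174 = 5P ⇒ P = 34.8, q = 54.8.
Expenditure moves from 41×61 = 2501 to 34.8×54.8 = 1907.04; change = -593.96.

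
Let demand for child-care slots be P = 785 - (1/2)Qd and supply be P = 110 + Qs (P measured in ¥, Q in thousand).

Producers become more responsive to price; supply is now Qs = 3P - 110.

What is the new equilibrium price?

Solve the original market: 1570 - 2P = P - 110, hence P = 560 and Q = 450.
The shock moves the curves to Qd = 1570 - 2P and Qs = 3P - 110.
New equilibrium: 1570 - 2P = 3P - 110 ⇒ 1680 = 5P ⇒ P = 336, Q = 898.

336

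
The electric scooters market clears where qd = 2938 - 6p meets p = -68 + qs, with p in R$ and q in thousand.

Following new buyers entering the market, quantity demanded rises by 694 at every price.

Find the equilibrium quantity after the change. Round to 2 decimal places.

577.14

Initially, 2938 - 6p = p + 68, so 2870 = 7p and p = 410, q = 478.
With the change applied: demand qd = 3632 - 6p, supply qs = p + 68.
Equate the new curves: 3632 - 6p = p + 68, giving 3564 = 7p, p = 3564/7 ≈ 509.1429, q = 4040/7 ≈ 577.1429.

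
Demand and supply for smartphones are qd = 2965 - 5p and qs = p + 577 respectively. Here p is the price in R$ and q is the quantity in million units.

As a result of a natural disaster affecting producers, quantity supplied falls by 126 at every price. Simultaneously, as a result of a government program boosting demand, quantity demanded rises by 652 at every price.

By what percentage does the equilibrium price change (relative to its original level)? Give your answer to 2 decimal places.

+32.58

Initially, 2965 - 5p = p + 577, so 2388 = 6p and p = 398, q = 975.
The shock moves the curves to qd = 3617 - 5p and qs = p + 451.
Equate the new curves: 3617 - 5p = p + 451, giving 3166 = 6p, p = 1583/3 ≈ 527.6667, q = 2936/3 ≈ 978.6667.
%Δp = (527.6667 − 398) / 398 × 100 = +32.58%.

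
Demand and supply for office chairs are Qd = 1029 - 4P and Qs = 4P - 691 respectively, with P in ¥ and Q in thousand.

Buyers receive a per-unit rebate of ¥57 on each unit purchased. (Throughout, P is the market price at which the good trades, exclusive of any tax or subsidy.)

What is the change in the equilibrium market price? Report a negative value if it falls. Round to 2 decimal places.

+28.50

Original equilibrium: 1029 - 4P = 4P - 691 gives 1720 = 8P, so P = 215 and Q = 169.
Since buyers' out-of-pocket price is the market price minus the rebate, the effective demand curve becomes Qd = 1257 - 4P.
Equate the new curves: 1257 - 4P = 4P - 691, giving 1948 = 8P, P = 243.5, Q = 283.
ΔP = 243.5 − 215 = +28.50.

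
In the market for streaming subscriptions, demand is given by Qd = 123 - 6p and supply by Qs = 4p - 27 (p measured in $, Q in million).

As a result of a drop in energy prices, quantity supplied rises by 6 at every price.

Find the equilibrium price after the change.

14.4

Initially, 123 - 6p = 4p - 27, so 150 = 10p and p = 15, Q = 33.
With the change applied: demand Qd = 123 - 6p, supply Qs = 4p - 21.
Clearing the new market: 123 - 6p = 4p - 21, so p = 14.4 and Q = 36.6.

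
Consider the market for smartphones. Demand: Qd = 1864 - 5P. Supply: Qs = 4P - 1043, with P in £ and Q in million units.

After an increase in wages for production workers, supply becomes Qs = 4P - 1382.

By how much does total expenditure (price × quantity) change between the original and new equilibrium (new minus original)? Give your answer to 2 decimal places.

Initially, 1864 - 5P = 4P - 1043, so 2907 = 9P and P = 323, Q = 249.
With the change applied: demand Qd = 1864 - 5P, supply Qs = 4P - 1382.
Clearing the new market: 1864 - 5P = 4P - 1382, so P = 1082/3 ≈ 360.6667 and Q = 182/3 ≈ 60.6667.
Expenditure moves from 323×249 = 80427 to 360.6667×60.6667 = 21880.4444; change = -58546.56.

-58546.56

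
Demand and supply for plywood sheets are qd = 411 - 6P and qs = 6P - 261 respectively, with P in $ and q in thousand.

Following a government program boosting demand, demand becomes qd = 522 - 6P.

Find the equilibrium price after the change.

65.25

Before the shock: 411 - 6P = 6P - 261 ⇒ 672 = 12P ⇒ P = 56, q = 75.
The new curves are qd = 522 - 6P (demand) and qs = 6P - 261 (supply).
New equilibrium: 522 - 6P = 6P - 261 ⇒ 783 = 12P ⇒ P = 65.25, q = 130.5.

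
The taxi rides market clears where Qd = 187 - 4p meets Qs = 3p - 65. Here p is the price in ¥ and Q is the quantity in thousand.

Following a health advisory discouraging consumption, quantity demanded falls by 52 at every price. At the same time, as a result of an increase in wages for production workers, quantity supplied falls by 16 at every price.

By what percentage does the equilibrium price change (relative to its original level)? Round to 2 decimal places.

Initially, 187 - 4p = 3p - 65, so 252 = 7p and p = 36, Q = 43.
With the change applied: demand Qd = 135 - 4p, supply Qs = 3p - 81.
Equate the new curves: 135 - 4p = 3p - 81, giving 216 = 7p, p = 216/7 ≈ 30.8571, Q = 81/7 ≈ 11.5714.
%Δp = (30.8571 − 36) / 36 × 100 = -14.29%.

-14.29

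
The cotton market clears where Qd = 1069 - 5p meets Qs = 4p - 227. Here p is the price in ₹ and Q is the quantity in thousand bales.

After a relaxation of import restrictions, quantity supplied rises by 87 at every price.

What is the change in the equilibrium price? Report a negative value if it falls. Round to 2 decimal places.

-9.67

Before the shock: 1069 - 5p = 4p - 227 ⇒ 1296 = 9p ⇒ p = 144, Q = 349.
The shock moves the curves to Qd = 1069 - 5p and Qs = 4p - 140.
Clearing the new market: 1069 - 5p = 4p - 140, so p = 403/3 ≈ 134.3333 and Q = 1192/3 ≈ 397.3333.
Δp = 134.3333 − 144 = -9.67.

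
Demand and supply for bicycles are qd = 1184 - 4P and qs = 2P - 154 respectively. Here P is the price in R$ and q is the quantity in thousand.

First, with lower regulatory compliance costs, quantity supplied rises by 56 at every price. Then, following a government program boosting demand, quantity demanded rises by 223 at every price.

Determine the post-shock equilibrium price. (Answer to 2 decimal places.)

Original equilibrium: 1184 - 4P = 2P - 154 gives 1338 = 6P, so P = 223 and q = 292.
After the shift, demand is qd = 1407 - 4P and supply is qs = 2P - 98.
Setting them equal: 1407 - 4P = 2P - 98 → 1505 = 6P, so P = 1505/6 ≈ 250.8333 and q = 1211/3 ≈ 403.6667.

250.83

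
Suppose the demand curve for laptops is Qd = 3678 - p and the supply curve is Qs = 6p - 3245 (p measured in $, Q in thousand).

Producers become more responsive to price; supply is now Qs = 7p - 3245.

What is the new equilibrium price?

Solve the original market: 3678 - p = 6p - 3245, hence p = 989 and Q = 2689.
With the change applied: demand Qd = 3678 - p, supply Qs = 7p - 3245.
Equate the new curves: 3678 - p = 7p - 3245, giving 6923 = 8p, p = 865.375, Q = 2812.625.

865.375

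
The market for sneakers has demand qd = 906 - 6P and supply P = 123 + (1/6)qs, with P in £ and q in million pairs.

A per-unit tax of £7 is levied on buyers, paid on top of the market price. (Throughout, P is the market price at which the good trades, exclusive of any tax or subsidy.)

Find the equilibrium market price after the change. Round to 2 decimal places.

Solve the original market: 906 - 6P = 6P - 738, hence P = 137 and q = 84.
Since buyers pay the price plus the tax, the effective demand curve becomes qd = 864 - 6P.
Setting them equal: 864 - 6P = 6P - 738 → 1602 = 12P, so P = 133.5 and q = 63.

133.50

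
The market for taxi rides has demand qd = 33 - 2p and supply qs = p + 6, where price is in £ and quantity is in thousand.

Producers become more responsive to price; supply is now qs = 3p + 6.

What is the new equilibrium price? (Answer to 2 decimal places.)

Before the shock: 33 - 2p = p + 6 ⇒ 27 = 3p ⇒ p = 9, q = 15.
The shock moves the curves to qd = 33 - 2p and qs = 3p + 6.
Clearing the new market: 33 - 2p = 3p + 6, so p = 5.4 and q = 22.2.

5.40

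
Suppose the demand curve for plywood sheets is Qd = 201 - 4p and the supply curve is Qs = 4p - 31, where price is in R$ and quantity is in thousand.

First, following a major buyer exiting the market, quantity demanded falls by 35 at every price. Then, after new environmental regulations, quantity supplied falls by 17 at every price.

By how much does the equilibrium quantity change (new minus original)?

Initially, 201 - 4p = 4p - 31, so 232 = 8p and p = 29, Q = 85.
With the change applied: demand Qd = 166 - 4p, supply Qs = 4p - 48.
Equate the new curves: 166 - 4p = 4p - 48, giving 214 = 8p, p = 26.75, Q = 59.
ΔQ = 59 − 85 = -26.

-26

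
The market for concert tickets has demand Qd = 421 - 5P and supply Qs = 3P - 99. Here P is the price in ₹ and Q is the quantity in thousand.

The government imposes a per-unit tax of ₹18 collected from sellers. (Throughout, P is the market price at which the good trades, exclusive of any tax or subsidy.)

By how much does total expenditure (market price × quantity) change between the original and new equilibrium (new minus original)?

-1773.5625

Original equilibrium: 421 - 5P = 3P - 99 gives 520 = 8P, so P = 65 and Q = 96.
Since sellers keep the price net of the tax, the effective supply curve becomes Qs = 3P - 153.
Setting them equal: 421 - 5P = 3P - 153 → 574 = 8P, so P = 71.75 and Q = 62.25.
Expenditure moves from 65×96 = 6240 to 71.75×62.25 = 4466.4375; change = -1773.5625.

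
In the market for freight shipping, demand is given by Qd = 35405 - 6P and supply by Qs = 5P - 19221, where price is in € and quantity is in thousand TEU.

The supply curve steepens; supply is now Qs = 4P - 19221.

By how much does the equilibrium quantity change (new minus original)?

-2979.6

Original equilibrium: 35405 - 6P = 5P - 19221 gives 54626 = 11P, so P = 4966 and Q = 5609.
After the shift, demand is Qd = 35405 - 6P and supply is Qs = 4P - 19221.
New equilibrium: 35405 - 6P = 4P - 19221 ⇒ 54626 = 10P ⇒ P = 5462.6, Q = 2629.4.
ΔQ = 2629.4 − 5609 = -2979.6.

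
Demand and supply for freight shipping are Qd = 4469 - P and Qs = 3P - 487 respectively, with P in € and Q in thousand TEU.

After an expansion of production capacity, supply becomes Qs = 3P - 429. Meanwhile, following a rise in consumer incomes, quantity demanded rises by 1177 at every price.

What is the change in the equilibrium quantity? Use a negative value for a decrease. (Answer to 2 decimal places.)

+897.25

Solve the original market: 4469 - P = 3P - 487, hence P = 1239 and Q = 3230.
With the change applied: demand Qd = 5646 - P, supply Qs = 3P - 429.
Clearing the new market: 5646 - P = 3P - 429, so P = 1518.75 and Q = 4127.25.
ΔQ = 4127.25 − 3230 = +897.25.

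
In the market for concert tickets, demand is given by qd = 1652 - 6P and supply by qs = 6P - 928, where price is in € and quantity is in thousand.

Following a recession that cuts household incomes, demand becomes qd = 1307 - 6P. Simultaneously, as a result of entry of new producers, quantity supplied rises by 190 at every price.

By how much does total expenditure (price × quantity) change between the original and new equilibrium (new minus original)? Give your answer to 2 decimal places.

Solve the original market: 1652 - 6P = 6P - 928, hence P = 215 and q = 362.
The shock moves the curves to qd = 1307 - 6P and qs = 6P - 738.
Setting them equal: 1307 - 6P = 6P - 738 → 2045 = 12P, so P = 2045/12 ≈ 170.4167 and q = 284.5.
Expenditure moves from 215×362 = 77830 to 170.4167×284.5 = 48483.5417; change = -29346.46.

-29346.46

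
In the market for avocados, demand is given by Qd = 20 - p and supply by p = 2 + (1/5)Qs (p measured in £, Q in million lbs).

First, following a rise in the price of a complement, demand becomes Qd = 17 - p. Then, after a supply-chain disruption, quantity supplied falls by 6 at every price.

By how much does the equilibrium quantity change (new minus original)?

Solve the original market: 20 - p = 5p - 10, hence p = 5 and Q = 15.
After the shift, demand is Qd = 17 - p and supply is Qs = 5p - 16.
Setting them equal: 17 - p = 5p - 16 → 33 = 6p, so p = 5.5 and Q = 11.5.
ΔQ = 11.5 − 15 = -3.5.

-3.5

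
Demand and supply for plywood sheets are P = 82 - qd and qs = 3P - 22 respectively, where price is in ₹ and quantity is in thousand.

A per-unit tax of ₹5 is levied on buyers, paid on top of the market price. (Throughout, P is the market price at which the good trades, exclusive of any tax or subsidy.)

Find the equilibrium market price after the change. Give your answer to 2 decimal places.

Before the shock: 82 - P = 3P - 22 ⇒ 104 = 4P ⇒ P = 26, q = 56.
Since buyers pay the price plus the tax, the effective demand curve becomes qd = 77 - P.
Clearing the new market: 77 - P = 3P - 22, so P = 24.75 and q = 52.25.

24.75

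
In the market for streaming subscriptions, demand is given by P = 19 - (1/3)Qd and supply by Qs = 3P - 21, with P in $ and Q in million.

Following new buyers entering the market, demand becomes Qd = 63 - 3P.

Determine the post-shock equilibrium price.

14

Initially, 57 - 3P = 3P - 21, so 78 = 6P and P = 13, Q = 18.
The shock moves the curves to Qd = 63 - 3P and Qs = 3P - 21.
Equate the new curves: 63 - 3P = 3P - 21, giving 84 = 6P, P = 14, Q = 21.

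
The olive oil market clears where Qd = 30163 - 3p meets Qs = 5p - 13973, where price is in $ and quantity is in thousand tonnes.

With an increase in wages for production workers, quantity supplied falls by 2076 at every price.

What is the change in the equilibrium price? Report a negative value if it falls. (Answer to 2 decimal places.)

+259.50

Before the shock: 30163 - 3p = 5p - 13973 ⇒ 44136 = 8p ⇒ p = 5517, Q = 13612.
The new curves are Qd = 30163 - 3p (demand) and Qs = 5p - 16049 (supply).
Setting them equal: 30163 - 3p = 5p - 16049 → 46212 = 8p, so p = 5776.5 and Q = 12833.5.
Δp = 5776.5 − 5517 = +259.50.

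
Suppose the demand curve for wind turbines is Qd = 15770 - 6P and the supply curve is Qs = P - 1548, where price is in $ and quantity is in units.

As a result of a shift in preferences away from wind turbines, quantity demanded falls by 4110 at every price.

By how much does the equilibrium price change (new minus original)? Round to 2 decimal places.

Initially, 15770 - 6P = P - 1548, so 17318 = 7P and P = 2474, Q = 926.
With the change applied: demand Qd = 11660 - 6P, supply Qs = P - 1548.
New equilibrium: 11660 - 6P = P - 1548 ⇒ 13208 = 7P ⇒ P = 13208/7 ≈ 1886.8571, Q = 2372/7 ≈ 338.8571.
ΔP = 1886.8571 − 2474 = -587.14.

-587.14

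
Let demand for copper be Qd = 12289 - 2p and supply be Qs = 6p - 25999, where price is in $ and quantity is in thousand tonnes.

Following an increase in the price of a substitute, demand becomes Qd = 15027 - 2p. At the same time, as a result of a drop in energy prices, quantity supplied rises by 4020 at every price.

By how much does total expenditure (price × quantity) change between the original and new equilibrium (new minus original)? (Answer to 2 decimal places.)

Before the shock: 12289 - 2p = 6p - 25999 ⇒ 38288 = 8p ⇒ p = 4786, Q = 2717.
After the shift, demand is Qd = 15027 - 2p and supply is Qs = 6p - 21979.
New equilibrium: 15027 - 2p = 6p - 21979 ⇒ 37006 = 8p ⇒ p = 4625.75, Q = 5775.5.
Expenditure moves from 4786×2717 = 13003562 to 4625.75×5775.5 = 26716019.125; change = +13712457.13.

+13712457.13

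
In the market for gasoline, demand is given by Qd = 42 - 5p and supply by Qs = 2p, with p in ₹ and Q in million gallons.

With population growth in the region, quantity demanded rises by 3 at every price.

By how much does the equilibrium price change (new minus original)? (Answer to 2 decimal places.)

Initially, 42 - 5p = 2p, so 42 = 7p and p = 6, Q = 12.
The new curves are Qd = 45 - 5p (demand) and Qs = 2p (supply).
New equilibrium: 45 - 5p = 2p ⇒ 45 = 7p ⇒ p = 45/7 ≈ 6.4286, Q = 90/7 ≈ 12.8571.
Δp = 6.4286 − 6 = +0.43.

+0.43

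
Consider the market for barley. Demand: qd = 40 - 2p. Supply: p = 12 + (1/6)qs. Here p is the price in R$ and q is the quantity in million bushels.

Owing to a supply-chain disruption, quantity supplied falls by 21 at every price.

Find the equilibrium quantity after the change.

6.75

Initially, 40 - 2p = 6p - 72, so 112 = 8p and p = 14, q = 12.
The shock moves the curves to qd = 40 - 2p and qs = 6p - 93.
Equate the new curves: 40 - 2p = 6p - 93, giving 133 = 8p, p = 16.625, q = 6.75.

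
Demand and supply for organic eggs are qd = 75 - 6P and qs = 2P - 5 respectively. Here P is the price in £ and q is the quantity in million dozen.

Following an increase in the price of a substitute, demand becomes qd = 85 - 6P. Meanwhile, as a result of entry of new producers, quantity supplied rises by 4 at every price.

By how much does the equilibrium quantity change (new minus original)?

Original equilibrium: 75 - 6P = 2P - 5 gives 80 = 8P, so P = 10 and q = 15.
With the change applied: demand qd = 85 - 6P, supply qs = 2P - 1.
Equate the new curves: 85 - 6P = 2P - 1, giving 86 = 8P, P = 10.75, q = 20.5.
Δq = 20.5 − 15 = +5.5.

+5.5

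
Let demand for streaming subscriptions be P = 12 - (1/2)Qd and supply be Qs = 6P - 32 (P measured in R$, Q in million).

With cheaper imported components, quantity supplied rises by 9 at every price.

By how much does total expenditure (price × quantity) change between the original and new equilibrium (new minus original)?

+1.96875

Initially, 24 - 2P = 6P - 32, so 56 = 8P and P = 7, Q = 10.
The new curves are Qd = 24 - 2P (demand) and Qs = 6P - 23 (supply).
New equilibrium: 24 - 2P = 6P - 23 ⇒ 47 = 8P ⇒ P = 5.875, Q = 12.25.
Expenditure moves from 7×10 = 70 to 5.875×12.25 = 71.96875; change = +1.96875.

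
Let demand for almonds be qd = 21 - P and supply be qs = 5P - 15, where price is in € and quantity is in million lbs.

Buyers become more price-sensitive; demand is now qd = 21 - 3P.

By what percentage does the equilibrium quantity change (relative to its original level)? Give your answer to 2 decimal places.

-50.00

Original equilibrium: 21 - P = 5P - 15 gives 36 = 6P, so P = 6 and q = 15.
The shock moves the curves to qd = 21 - 3P and qs = 5P - 15.
New equilibrium: 21 - 3P = 5P - 15 ⇒ 36 = 8P ⇒ P = 4.5, q = 7.5.
%Δq = (7.5 − 15) / 15 × 100 = -50.00%.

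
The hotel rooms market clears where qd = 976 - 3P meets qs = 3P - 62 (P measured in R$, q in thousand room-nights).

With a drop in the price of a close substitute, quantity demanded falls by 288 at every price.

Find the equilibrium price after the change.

125

Original equilibrium: 976 - 3P = 3P - 62 gives 1038 = 6P, so P = 173 and q = 457.
The shock moves the curves to qd = 688 - 3P and qs = 3P - 62.
New equilibrium: 688 - 3P = 3P - 62 ⇒ 750 = 6P ⇒ P = 125, q = 313.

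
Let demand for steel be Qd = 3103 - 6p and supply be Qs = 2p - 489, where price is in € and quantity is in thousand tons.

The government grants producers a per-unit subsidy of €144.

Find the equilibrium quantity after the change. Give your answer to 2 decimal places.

Initially, 3103 - 6p = 2p - 489, so 3592 = 8p and p = 449, Q = 409.
Since sellers receive the price plus the subsidy, the effective supply curve becomes Qs = 2p - 201.
New equilibrium: 3103 - 6p = 2p - 201 ⇒ 3304 = 8p ⇒ p = 413, Q = 625.

625.00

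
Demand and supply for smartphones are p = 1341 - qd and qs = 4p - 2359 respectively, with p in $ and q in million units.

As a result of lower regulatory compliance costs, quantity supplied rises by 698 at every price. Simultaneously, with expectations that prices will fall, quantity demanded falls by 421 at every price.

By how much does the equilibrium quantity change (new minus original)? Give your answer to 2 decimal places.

Initially, 1341 - p = 4p - 2359, so 3700 = 5p and p = 740, q = 601.
After the shift, demand is qd = 920 - p and supply is qs = 4p - 1661.
Setting them equal: 920 - p = 4p - 1661 → 2581 = 5p, so p = 516.2 and q = 403.8.
Δq = 403.8 − 601 = -197.20.

-197.20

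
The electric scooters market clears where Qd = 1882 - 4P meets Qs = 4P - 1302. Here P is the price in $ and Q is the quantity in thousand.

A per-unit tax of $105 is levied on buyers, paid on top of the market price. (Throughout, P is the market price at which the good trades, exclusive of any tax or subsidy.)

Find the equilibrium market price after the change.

345.5

Initially, 1882 - 4P = 4P - 1302, so 3184 = 8P and P = 398, Q = 290.
Since buyers pay the price plus the tax, the effective demand curve becomes Qd = 1462 - 4P.
New equilibrium: 1462 - 4P = 4P - 1302 ⇒ 2764 = 8P ⇒ P = 345.5, Q = 80.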